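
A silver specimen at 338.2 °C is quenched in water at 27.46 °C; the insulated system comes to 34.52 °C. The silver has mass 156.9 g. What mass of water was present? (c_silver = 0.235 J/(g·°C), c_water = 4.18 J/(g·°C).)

Net heat exchanged in the isolated system is zero:
156.9·0.235·(34.52 − 338.2) + m·4.18·(34.52 − 27.46) = 0
29.51 m = 11197
m = 11197/29.51 ≈ 379.4 g

m ≈ 379 g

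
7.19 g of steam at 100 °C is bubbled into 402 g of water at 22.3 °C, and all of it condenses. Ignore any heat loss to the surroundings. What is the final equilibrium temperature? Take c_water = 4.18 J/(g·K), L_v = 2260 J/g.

T_f ≈ 33.2 °C

Energy conservation, ΣQ = 0:
condense steam: −7.19×2260 = −16249
  condensate cools 100→T: 7.19×4.18×(T − 100) = 30.05(T − 100)
  water warms: 402×4.18×(T − 22.3) = 1680.4(T − 22.3)
1710.4 T = 16249 + 3005.4 + 37472 = 56727
T ≈ 33.17 °C (< 100 °C, so full condensation is consistent).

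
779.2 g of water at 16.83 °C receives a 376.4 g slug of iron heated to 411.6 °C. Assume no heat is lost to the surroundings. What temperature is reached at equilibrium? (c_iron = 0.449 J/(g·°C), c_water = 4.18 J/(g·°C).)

Set heat shed by the hot body equal to heat absorbed by the cold body:
376.4*0.449*(411.6 − T) = 779.2*4.18*(T − 16.83)
169(411.6 − T) = 3257.1(T − 16.83)
3426.1 T = 124378  ⇒  T ≈ 36.30 °C

T_f ≈ 36.3 °C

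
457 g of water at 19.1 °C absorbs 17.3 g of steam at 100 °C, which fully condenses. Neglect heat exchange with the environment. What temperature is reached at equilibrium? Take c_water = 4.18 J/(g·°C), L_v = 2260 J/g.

T_f ≈ 41.8 °C

Sum of m c ΔT and latent-heat terms is zero:
condense steam: −17.3×2260 = −39098; condensed water 100 °C→T: 72.31(T − 100); original water: 1910.3(T − 19.1)
1982.6 T = 39098 + 7231.4 + 36486 = 82815
T ≈ 41.77 °C — below 100 °C, confirming all the steam condensed.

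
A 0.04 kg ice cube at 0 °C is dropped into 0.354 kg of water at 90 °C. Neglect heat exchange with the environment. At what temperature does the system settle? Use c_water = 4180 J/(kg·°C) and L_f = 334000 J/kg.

T_f ≈ 72.8 °C

Let T be the final temperature. ΣQ_i = 0:
melt ice: 0.04×334000 = 13360
  warm the meltwater: 167.2 T
  water: 1479.7(T − 90)
1646.9 T = 133175 − 13360 = 119815
T ≈ 72.75 °C (positive, so assuming full melt was valid).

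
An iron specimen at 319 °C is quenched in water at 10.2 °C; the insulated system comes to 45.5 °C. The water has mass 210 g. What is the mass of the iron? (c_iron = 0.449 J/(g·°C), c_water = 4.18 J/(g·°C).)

m ≈ 252 g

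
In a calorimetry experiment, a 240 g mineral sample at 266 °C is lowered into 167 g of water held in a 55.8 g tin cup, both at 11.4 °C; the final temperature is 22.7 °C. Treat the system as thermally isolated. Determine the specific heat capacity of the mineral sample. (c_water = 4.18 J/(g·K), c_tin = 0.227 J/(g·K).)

c ≈ 0.138 J/(g·K)

Let T be the final temperature. ΣQ_i = 0:
240·c·(22.7 − 266) + 167·4.18·(22.7 − 11.4) + 55.8·0.227·(22.7 − 11.4) = 0
-58392 c = -8031.2
c = -8031.2/-58392 ≈ 0.1375 J/(g·K)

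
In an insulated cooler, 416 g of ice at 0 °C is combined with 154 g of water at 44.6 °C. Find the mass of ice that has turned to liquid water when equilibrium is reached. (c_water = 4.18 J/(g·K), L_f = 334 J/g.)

m_melted ≈ 86 g

Water can give up m c ΔT = 154×4.18×44.6 = 28710 J before reaching 0 °C.
Melting all 416 g of ice would need 416×334 = 138944 J.
That's not enough to melt it all — equilibrium is at 0 °C with ice remaining.
m_melted×334 = 28710  ⇒  m_melted ≈ 85.96 g.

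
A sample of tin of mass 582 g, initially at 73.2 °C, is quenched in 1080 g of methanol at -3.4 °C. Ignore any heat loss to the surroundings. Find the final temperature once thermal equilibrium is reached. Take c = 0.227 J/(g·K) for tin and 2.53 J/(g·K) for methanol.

Conservation of energy gives ΣQ = 0:
582×0.227×(T − 73.2) + 1080×2.53×(T − (-3.4)) = 0
(132.11 + 2732.4) T = 132.11×73.2 + 2732.4×(-3.4)
T = 380.58/2864.5 ≈ 0.13 °C

T_f ≈ 0.1 °C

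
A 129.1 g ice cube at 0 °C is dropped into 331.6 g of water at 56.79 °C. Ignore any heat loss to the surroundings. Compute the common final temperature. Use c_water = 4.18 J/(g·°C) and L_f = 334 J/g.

Let T be the final temperature. ΣQ_i = 0:
melt ice: 129.1·334 = 43119; meltwater 0→T: 129.1·4.18·T = 539.64 T; water: 1386.1(T − 56.79)
1925.7 T = 78716 − 43119 = 35597
T ≈ 18.48 °C (positive, so assuming full melt was valid).

T_f ≈ 18.5 °C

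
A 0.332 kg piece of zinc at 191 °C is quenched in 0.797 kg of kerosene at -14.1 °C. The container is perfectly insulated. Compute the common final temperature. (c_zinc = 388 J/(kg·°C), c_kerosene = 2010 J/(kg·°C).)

T_f ≈ 1.2 °C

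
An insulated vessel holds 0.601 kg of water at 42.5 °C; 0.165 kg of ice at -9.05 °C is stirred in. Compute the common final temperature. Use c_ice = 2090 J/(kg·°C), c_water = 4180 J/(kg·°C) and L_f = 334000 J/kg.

Sum of m c ΔT and latent-heat terms is zero:
warm ice to 0 °C: 0.165×2090×(0 − (-9.05)) = 3120.9
  latent heat to melt: 0.165×334000 = 55110
  meltwater 0→T: 0.165×4180×T = 689.7 T
  water: 2512.2(T − 42.5)
3201.9 T = 106768 − 58231 = 48537
T ≈ 15.16 °C (positive, so assuming full melt was valid).

T_f ≈ 15.2 °C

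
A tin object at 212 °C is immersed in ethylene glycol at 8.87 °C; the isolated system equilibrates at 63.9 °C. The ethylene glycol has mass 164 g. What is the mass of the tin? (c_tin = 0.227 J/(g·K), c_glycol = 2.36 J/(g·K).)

m ≈ 634 g

Heat lost by the tin = heat gained by the glycol:
m×0.227×(212 − 63.9) = 164×2.36×(63.9 − 8.87)
33.62 m = 21299  ⇒  m ≈ 633.5 g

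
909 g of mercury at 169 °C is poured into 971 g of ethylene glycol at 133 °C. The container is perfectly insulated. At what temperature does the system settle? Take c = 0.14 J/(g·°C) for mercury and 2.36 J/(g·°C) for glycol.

T_f ≈ 134.9 °C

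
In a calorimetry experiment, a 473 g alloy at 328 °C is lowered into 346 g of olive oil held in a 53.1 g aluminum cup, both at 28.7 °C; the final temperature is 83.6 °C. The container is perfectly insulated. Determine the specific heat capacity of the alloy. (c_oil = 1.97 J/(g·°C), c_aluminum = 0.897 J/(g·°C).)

Let T be the final temperature. ΣQ_i = 0:
473×c×(83.6 − 328) + 346×1.97×(83.6 − 28.7) + 53.1×0.897×(83.6 − 28.7) = 0
-115601 c = -40036
c = -40036/-115601 ≈ 0.3463 J/(g·°C)

c ≈ 0.346 J/(g·°C)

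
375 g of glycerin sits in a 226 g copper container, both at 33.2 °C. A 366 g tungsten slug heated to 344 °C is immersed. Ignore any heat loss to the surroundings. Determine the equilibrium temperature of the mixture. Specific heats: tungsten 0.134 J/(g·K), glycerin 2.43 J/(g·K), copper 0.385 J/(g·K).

T_f ≈ 47.8 °C

Energy conservation, ΣQ = 0:
366·0.134·(T − 344) + 375·2.43·(T − 33.2) + 226·0.385·(T − 33.2) = 0
49.04(T − 344) + 911.25(T − 33.2) + 87.01(T − 33.2) = 0
1047.3 T = 50013
T = 50013 / 1047.3 = 47.8 °C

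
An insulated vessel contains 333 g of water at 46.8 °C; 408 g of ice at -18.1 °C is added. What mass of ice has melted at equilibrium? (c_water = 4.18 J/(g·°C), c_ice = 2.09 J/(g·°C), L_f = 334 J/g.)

m_melted ≈ 149 g

Cooling the water to 0 °C releases 333×4.18×46.8 = 65143 J.
Of that, 408×2.09×18.1 = 15434 J goes to bring the ice to 0 °C, leaving 49709 J.
Fully melting the ice requires m_ice L_f = 408×334 = 136272 J.
Since 49709 < 136272 J, not all the ice melts; equilibrium is at 0 °C.
Mass melted = 49709/334 ≈ 148.8 g.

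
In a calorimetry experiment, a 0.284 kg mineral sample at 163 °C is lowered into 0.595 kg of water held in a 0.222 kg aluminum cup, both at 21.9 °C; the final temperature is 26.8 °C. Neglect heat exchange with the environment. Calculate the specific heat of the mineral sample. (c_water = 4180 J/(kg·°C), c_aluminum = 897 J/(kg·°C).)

c ≈ 340 J/(kg·°C)

Energy conservation, ΣQ = 0:
0.284·c·(26.8 − 163) + 0.595·4180·(26.8 − 21.9) + 0.222·897·(26.8 − 21.9) = 0
-38.68 c = -13163
c = -13163/-38.68 ≈ 340.3 J/(kg·°C)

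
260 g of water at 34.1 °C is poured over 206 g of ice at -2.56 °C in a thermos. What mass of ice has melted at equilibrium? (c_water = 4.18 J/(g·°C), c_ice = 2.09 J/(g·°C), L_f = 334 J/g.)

Water can give up m c ΔT = 260·4.18·34.1 = 37060 J before reaching 0 °C.
Warming the ice to 0 °C takes 206·2.09·2.56 = 1102.2 J, leaving 35958 J for melting.
To melt every bit of ice: 206·334 = 68804 J.
Since 35958 < 68804 J, not all the ice melts; equilibrium is at 0 °C.
m_melted·334 = 35958  ⇒  m_melted ≈ 107.7 g.

m_melted ≈ 108 g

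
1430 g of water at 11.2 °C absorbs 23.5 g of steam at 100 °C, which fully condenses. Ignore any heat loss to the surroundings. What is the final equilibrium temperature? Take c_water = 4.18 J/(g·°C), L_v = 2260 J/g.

T_f ≈ 21.4 °C

Energy balance with sensible and latent terms:
condense steam: −23.5·2260 = −53110; condensed water 100 °C→T: 98.23(T − 100); original water: 5977.4(T − 11.2)
6075.6 T = 53110 + 9823 + 66947 = 129880
T ≈ 21.38 °C, under the boiling point, so the assumption holds.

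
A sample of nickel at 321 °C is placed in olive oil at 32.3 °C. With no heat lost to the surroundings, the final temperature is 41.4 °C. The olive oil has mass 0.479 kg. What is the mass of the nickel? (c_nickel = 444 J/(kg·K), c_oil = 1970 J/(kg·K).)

m ≈ 0.0692 kg

Net heat exchanged in the isolated system is zero:
m·444·(41.4 − 321) + 0.479·1970·(41.4 − 32.3) = 0
-124142 m = -8587
m = -8587/-124142 ≈ 0.06917 kg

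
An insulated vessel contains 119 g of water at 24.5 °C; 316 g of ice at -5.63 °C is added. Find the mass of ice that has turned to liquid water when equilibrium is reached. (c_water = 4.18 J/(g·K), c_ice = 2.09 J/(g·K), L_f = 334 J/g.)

Cooling the water to 0 °C releases 119×4.18×24.5 = 12187 J.
Warming the ice to 0 °C takes 316×2.09×5.63 = 3718.3 J, leaving 8468.5 J for melting.
Melting all 316 g of ice would need 316×334 = 105544 J.
8468.5 J < 105544 J, so only part of the ice melts and the system sits at 0 °C.
Mass melted = 8468.5/334 ≈ 25.35 g.

m_melted ≈ 25.4 g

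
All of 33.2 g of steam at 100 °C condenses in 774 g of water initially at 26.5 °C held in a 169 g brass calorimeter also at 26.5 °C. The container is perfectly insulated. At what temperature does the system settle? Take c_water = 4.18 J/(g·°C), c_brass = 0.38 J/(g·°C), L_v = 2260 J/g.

Net heat exchanged in the isolated system is zero:
steam→water at 100 °C releases m L_v = 33.2×2260 = 75032; condensate cools 100→T: 33.2×4.18×(T − 100) = 138.78(T − 100); original water: 3235.3(T − 26.5); brass cup: 169×0.38×(T − 26.5) = 64.22(T − 26.5)
3438.3 T = 75032 + 13878 + 87438 = 176347
T ≈ 51.29 °C, under the boiling point, so the assumption holds.

T_f ≈ 51.3 °C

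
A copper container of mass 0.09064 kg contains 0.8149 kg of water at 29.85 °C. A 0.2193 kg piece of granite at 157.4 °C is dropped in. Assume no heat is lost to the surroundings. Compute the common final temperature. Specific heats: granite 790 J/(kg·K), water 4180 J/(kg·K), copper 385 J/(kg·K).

Conservation of energy gives ΣQ = 0:
0.2193·790·(T − 157.4) + 0.8149·4180·(T − 29.85) + 0.09064·385·(T − 29.85) = 0
173.25(T − 157.4) + 3406.3(T − 29.85) + 34.9(T − 29.85) = 0
(173.25 + 3406.3 + 34.9) T = 173.25·157.4 + 3406.3·29.85 + 34.9·29.85
T = 129988 / 3614.4 = 36 °C

T_f ≈ 36.0 °C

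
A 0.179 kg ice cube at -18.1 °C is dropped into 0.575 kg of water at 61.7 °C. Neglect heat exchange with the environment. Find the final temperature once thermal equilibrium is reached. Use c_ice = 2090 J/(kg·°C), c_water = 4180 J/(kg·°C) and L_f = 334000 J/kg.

Energy balance with sensible and latent terms:
ice -18.1→0 °C: 0.179×2090×18.1 = 6771.4
  melt ice: 0.179×334000 = 59786
  meltwater 0→T: 0.179×4180×T = 748.22 T
  water: 2403.5(T − 61.7)
3151.7 T = 148296 − 66557 = 81739
T ≈ 25.93 °C — above 0 °C, consistent with complete melting.

T_f ≈ 25.9 °C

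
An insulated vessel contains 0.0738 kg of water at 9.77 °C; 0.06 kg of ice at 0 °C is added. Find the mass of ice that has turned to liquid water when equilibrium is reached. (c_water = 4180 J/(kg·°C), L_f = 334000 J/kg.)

m_melted ≈ 0.00902 kg

Cooling the water to 0 °C releases 0.0738·4180·9.77 = 3013.9 J.
To melt every bit of ice: 0.06·334000 = 20040 J.
That's not enough to melt it all — equilibrium is at 0 °C with ice remaining.
m_melted·334000 = 3013.9  ⇒  m_melted ≈ 0.009024 kg.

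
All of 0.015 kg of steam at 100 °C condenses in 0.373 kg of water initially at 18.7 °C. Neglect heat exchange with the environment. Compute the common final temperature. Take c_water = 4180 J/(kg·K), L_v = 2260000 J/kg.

T_f ≈ 42.7 °C

Setting the total heat transfer to zero:
latent heat released on condensation: 0.015·2260000 = 33900
  condensed water 100 °C→T: 62.7(T − 100)
  original water: 1559.1(T − 18.7)
1621.8 T = 33900 + 6270 + 29156 = 69326
T ≈ 42.75 °C — below 100 °C, confirming all the steam condensed.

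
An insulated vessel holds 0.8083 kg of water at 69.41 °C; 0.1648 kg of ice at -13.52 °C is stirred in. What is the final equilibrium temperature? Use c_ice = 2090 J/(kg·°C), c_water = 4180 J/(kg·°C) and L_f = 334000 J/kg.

Taking heat into each body as positive, Σ m c ΔT = 0:
ice -13.52→0 °C: 0.1648×2090×13.52 = 4656.7; melt ice: 0.1648×334000 = 55043; warm the meltwater: 688.86 T; water: 3378.7(T − 69.41)
4067.6 T = 234515 − 59700 = 174815
T ≈ 42.98 °C (positive, so assuming full melt was valid).

T_f ≈ 43.0 °C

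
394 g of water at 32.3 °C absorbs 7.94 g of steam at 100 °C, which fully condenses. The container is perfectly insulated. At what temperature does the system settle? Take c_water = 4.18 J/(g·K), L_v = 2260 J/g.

Taking heat into each body as positive, Σ m c ΔT = 0:
latent heat released on condensation: 7.94·2260 = 17944; condensate cools 100→T: 7.94·4.18·(T − 100) = 33.19(T − 100); water warms: 394·4.18·(T − 32.3) = 1646.9(T − 32.3)
1680.1 T = 17944 + 3318.9 + 53196 = 74459
T ≈ 44.32 °C — below 100 °C, confirming all the steam condensed.

T_f ≈ 44.3 °C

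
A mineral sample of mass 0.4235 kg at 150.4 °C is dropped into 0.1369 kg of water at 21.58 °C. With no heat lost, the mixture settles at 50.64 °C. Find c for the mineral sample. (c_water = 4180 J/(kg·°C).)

c ≈ 394 J/(kg·°C)

m_s c (T_s − T_f) = m_water c_water (T_f − T_0):
0.4235×c×(150.4 − 50.64) = 0.1369×4180×(50.64 − 21.58)
42.25 c = 16629  ⇒  c ≈ 393.6 J/(kg·°C)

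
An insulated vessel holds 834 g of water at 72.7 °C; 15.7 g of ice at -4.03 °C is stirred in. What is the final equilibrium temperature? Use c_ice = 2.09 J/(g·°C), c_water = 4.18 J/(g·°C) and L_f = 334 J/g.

T_f ≈ 69.8 °C

Heat gained plus heat lost sum to zero:
ice -4.03→0 °C: 15.7×2.09×4.03 = 132.24
  fusion: m_ice L_f = 15.7×334 = 5243.8
  meltwater 0→T: 15.7×4.18×T = 65.63 T
  water cools: 834×4.18×(T − 72.7) = 3486.1(T − 72.7)
3551.7 T = 253441 − 5376 = 248065
T ≈ 69.84 °C — above 0 °C, consistent with complete melting.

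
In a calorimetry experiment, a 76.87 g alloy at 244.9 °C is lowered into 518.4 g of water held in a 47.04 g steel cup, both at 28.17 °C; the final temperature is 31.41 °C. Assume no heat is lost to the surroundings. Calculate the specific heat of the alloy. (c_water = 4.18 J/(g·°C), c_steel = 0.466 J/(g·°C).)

Taking heat into each body as positive, Σ m c ΔT = 0:
76.87×c×(31.41 − 244.9) + 518.4×4.18×(31.41 − 28.17) + 47.04×0.466×(31.41 − 28.17) = 0
-16411 c = -7091.8
c = -7091.8/-16411 ≈ 0.4321 J/(g·°C)

c ≈ 0.432 J/(g·°C)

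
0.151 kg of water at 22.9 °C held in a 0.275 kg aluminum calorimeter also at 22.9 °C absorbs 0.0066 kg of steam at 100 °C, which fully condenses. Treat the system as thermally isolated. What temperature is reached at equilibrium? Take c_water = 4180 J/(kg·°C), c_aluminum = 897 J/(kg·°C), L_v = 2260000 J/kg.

T_f ≈ 41.7 °C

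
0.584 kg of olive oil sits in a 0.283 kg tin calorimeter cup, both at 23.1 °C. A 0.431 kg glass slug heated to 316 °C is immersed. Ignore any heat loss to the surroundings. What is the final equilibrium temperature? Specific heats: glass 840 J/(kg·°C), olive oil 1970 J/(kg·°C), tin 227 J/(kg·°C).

T_f ≈ 90.4 °C

Taking heat into each body as positive, Σ m c ΔT = 0:
0.431*840*(T − 316) + 0.584*1970*(T − 23.1) + 0.283*227*(T − 23.1) = 0
362.04(T − 316) + 1150.5(T − 23.1) + 64.24(T − 23.1) = 0
(362.04 + 1150.5 + 64.24) T = 362.04*316 + 1150.5*23.1 + 64.24*23.1
T = 142465/1576.8 ≈ 90.35 °C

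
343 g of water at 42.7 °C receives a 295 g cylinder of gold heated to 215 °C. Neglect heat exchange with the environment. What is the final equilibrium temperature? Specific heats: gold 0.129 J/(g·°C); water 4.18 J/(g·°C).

Conservation of energy gives ΣQ = 0:
295*0.129*(T − 215) + 343*4.18*(T − 42.7) = 0
(38.05 + 1433.7) T = 38.05*215 + 1433.7*42.7
T = 69403 / 1471.8 = 47.2 °C

T_f ≈ 47.2 °C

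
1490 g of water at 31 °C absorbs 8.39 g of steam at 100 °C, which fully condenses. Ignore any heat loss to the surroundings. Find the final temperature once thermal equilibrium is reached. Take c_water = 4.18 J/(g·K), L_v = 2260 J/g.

Setting the total heat transfer to zero:
latent heat released on condensation: 8.39×2260 = 18961
  condensed water 100 °C→T: 35.07(T − 100)
  original water: 6228.2(T − 31)
6263.3 T = 18961 + 3507 + 193074 = 215543
T ≈ 34.41 °C, under the boiling point, so the assumption holds.

T_f ≈ 34.4 °C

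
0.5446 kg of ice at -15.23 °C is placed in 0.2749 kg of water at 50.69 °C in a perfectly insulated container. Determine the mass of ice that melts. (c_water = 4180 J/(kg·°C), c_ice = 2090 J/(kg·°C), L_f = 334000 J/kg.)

m_melted ≈ 0.122 kg

Cooling the water to 0 °C releases 0.2749×4180×50.69 = 58247 J.
Warming the ice to 0 °C takes 0.5446×2090×15.23 = 17335 J, leaving 40912 J for melting.
Melting all 0.5446 kg of ice would need 0.5446×334000 = 181896 J.
That's not enough to melt it all — equilibrium is at 0 °C with ice remaining.
m_melted×334000 = 40912  ⇒  m_melted ≈ 0.1225 kg.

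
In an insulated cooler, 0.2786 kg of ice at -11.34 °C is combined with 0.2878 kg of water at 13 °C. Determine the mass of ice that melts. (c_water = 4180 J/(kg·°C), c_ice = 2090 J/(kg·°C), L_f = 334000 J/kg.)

Heat available from the water dropping to 0 °C: 0.2878·4180·13 = 15639 J.
Warming the ice to 0 °C takes 0.2786·2090·11.34 = 6603 J, leaving 9036.1 J for melting.
To melt every bit of ice: 0.2786·334000 = 93052 J.
That's not enough to melt it all — equilibrium is at 0 °C with ice remaining.
m_melt = 9036.1 / L_f = 0.02705 kg.

m_melted ≈ 0.0271 kg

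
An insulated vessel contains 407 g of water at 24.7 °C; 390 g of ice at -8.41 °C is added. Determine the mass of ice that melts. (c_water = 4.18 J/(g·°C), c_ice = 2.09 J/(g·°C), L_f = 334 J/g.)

m_melted ≈ 105 g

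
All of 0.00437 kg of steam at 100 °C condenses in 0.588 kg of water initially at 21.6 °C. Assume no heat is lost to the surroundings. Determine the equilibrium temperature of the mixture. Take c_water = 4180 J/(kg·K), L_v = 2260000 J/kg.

T_f ≈ 26.2 °C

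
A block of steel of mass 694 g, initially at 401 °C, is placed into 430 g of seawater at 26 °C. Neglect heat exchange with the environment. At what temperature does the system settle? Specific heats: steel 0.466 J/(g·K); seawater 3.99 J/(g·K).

Net heat exchanged in the isolated system is zero:
694*0.466*(T − 401) + 430*3.99*(T − 26) = 0
2039.1 T = 174293
T = 174293/2039.1 ≈ 85.48 °C

T_f ≈ 85.5 °C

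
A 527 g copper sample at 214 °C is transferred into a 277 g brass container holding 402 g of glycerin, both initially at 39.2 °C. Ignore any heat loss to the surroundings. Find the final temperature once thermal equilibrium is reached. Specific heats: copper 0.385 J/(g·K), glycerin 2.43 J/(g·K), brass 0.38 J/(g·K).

Taking heat into each body as positive, Σ m c ΔT = 0:
527*0.385*(T − 214) + 402*2.43*(T − 39.2) + 277*0.38*(T − 39.2) = 0
(202.9 + 976.86 + 105.26) T = 202.9*214 + 976.86*39.2 + 105.26*39.2
T ≈ 66.80 °C

T_f ≈ 66.8 °C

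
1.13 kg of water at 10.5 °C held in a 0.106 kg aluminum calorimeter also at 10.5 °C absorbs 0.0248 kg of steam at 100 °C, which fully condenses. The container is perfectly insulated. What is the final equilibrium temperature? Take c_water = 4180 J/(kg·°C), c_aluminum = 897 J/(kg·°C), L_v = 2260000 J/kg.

T_f ≈ 23.8 °C

Net heat exchanged in the isolated system is zero:
condense steam: −0.0248·2260000 = −56048; condensed water 100 °C→T: 103.66(T − 100); original water: 4723.4(T − 10.5); cup: 95.08(T − 10.5)
4922.1 T = 56048 + 10366 + 50594 = 117008
T ≈ 23.77 °C (< 100 °C, so full condensation is consistent).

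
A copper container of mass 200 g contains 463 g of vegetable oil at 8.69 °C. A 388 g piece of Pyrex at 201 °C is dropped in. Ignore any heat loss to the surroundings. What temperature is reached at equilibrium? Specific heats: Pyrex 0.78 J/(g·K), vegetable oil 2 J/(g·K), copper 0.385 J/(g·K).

Net heat exchanged in the isolated system is zero:
388*0.78*(T − 201) + 463*2*(T − 8.69) + 200*0.385*(T − 8.69) = 0
302.64(T − 201) + 926(T − 8.69) + 77(T − 8.69) = 0
(302.64 + 926 + 77) T = 302.64*201 + 926*8.69 + 77*8.69
T = 69547/1305.6 ≈ 53.27 °C

T_f ≈ 53.3 °C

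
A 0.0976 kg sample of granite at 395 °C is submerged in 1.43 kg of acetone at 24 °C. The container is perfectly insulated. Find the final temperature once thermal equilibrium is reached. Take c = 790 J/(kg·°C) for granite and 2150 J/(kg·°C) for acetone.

T_f ≈ 33.1 °C

T_f = Σ m_i c_i T_i / Σ m_i c_i:
T_f = (77.1·395 + 3074.5·24) / (77.1 + 3074.5)
    = 104244 / 3151.6 ≈ 33.08 °C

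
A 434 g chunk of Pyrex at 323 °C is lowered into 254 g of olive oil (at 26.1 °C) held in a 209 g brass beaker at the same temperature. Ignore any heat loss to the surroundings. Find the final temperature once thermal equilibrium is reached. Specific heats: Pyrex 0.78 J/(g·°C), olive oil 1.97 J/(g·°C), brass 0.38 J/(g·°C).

T_f ≈ 135.5 °C

Taking heat into each body as positive, Σ m c ΔT = 0:
434×0.78×(T − 323) + 254×1.97×(T − 26.1) + 209×0.38×(T − 26.1) = 0
338.52(T − 323) + 500.38(T − 26.1) + 79.42(T − 26.1) = 0
(338.52 + 500.38 + 79.42) T = 338.52×323 + 500.38×26.1 + 79.42×26.1
T = 124475/918.32 ≈ 135.55 °C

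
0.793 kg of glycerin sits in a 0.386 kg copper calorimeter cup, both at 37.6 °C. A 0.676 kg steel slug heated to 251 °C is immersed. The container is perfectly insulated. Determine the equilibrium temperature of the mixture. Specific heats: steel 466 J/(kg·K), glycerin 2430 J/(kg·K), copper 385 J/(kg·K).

Taking heat into each body as positive, Σ m c ΔT = 0:
0.676×466×(T − 251) + 0.793×2430×(T − 37.6) + 0.386×385×(T − 37.6) = 0
(315.02 + 1927 + 148.61) T = 315.02×251 + 1927×37.6 + 148.61×37.6
T = 157112 / 2390.6 = 65.7 °C

T_f ≈ 65.7 °C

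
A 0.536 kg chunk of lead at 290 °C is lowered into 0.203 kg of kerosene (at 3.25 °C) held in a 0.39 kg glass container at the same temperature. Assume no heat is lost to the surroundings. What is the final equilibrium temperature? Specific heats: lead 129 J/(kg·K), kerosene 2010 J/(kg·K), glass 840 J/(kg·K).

Taking heat into each body as positive, Σ m c ΔT = 0:
0.536·129·(T − 290) + 0.203·2010·(T − 3.25) + 0.39·840·(T − 3.25) = 0
69.14(T − 290) + 408.03(T − 3.25) + 327.6(T − 3.25) = 0
804.77 T = 22443
T = 22443 / 804.77 = 27.9 °C

T_f ≈ 27.9 °C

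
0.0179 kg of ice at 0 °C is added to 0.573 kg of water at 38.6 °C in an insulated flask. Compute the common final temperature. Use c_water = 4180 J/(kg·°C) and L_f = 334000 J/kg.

T_f ≈ 35.0 °C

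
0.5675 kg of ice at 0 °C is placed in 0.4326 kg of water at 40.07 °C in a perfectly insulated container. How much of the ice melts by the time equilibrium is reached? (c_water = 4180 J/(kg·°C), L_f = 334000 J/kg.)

m_melted ≈ 0.217 kg

Heat available from the water dropping to 0 °C: 0.4326·4180·40.07 = 72457 J.
Fully melting the ice requires m_ice L_f = 0.5675·334000 = 189545 J.
Since 72457 < 189545 J, not all the ice melts; equilibrium is at 0 °C.
Mass melted = 72457/334000 ≈ 0.2169 kg.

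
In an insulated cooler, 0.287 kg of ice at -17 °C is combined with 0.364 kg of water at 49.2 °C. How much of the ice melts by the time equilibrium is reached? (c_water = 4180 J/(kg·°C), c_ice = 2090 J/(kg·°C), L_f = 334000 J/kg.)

m_melted ≈ 0.194 kg

Cooling the water to 0 °C releases 0.364·4180·49.2 = 74859 J.
Warming the ice to 0 °C takes 0.287·2090·17 = 10197 J, leaving 64662 J for melting.
To melt every bit of ice: 0.287·334000 = 95858 J.
64662 J < 95858 J, so only part of the ice melts and the system sits at 0 °C.
m_melt = 64662 / L_f = 0.1936 kg.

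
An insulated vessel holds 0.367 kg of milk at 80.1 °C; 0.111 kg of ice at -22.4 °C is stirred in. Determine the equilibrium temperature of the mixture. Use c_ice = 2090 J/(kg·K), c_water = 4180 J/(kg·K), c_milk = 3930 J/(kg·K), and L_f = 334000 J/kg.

T_f ≈ 38.4 °C

Net heat exchanged in the isolated system is zero:
warm ice to 0 °C: 0.111·2090·(0 − (-22.4)) = 5196.6; fusion: m_ice L_f = 0.111·334000 = 37074; warm the meltwater: 463.98 T; milk cools: 0.367·3930·(T − 80.1) = 1442.3(T − 80.1)
1906.3 T = 115529 − 42271 = 73258
T ≈ 38.43 °C — above 0 °C, consistent with complete melting.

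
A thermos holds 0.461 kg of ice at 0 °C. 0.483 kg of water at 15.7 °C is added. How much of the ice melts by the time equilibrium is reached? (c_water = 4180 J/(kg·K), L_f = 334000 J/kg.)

m_melted ≈ 0.0949 kg

Water can give up m c ΔT = 0.483×4180×15.7 = 31697 J before reaching 0 °C.
Fully melting the ice requires m_ice L_f = 0.461×334000 = 153974 J.
31697 J < 153974 J, so only part of the ice melts and the system sits at 0 °C.
m_melt = 31697 / L_f = 0.0949 kg.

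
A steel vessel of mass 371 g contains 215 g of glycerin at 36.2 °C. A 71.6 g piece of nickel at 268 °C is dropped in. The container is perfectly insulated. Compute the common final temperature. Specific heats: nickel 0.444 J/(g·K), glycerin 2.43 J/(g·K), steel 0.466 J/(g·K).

Energy conservation, ΣQ = 0:
71.6*0.444*(T − 268) + 215*2.43*(T − 36.2) + 371*0.466*(T − 36.2) = 0
31.79(T − 268) + 522.45(T − 36.2) + 172.89(T − 36.2) = 0
(31.79 + 522.45 + 172.89) T = 31.79*268 + 522.45*36.2 + 172.89*36.2
T = 33691/727.13 ≈ 46.33 °C

T_f ≈ 46.3 °C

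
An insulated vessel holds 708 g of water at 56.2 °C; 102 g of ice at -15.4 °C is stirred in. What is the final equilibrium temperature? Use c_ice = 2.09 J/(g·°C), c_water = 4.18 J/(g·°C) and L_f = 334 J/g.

T_f ≈ 38.1 °C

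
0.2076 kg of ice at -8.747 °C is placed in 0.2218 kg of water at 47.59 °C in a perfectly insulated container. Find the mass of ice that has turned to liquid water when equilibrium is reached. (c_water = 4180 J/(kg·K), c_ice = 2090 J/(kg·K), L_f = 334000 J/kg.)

m_melted ≈ 0.121 kg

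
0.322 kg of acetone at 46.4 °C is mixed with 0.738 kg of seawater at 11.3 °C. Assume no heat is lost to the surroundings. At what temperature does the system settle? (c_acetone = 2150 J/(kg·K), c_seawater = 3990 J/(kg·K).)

T_f ≈ 18.0 °C

Taking heat into each body as positive, Σ m c ΔT = 0:
0.322·2150·(T − 46.4) + 0.738·3990·(T − 11.3) = 0
692.3(T − 46.4) + 2944.6(T − 11.3) = 0
(692.3 + 2944.6) T = 692.3·46.4 + 2944.6·11.3
T ≈ 17.98 °C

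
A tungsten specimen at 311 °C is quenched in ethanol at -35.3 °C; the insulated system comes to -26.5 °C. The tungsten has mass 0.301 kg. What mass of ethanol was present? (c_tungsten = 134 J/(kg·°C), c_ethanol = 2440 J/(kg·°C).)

m ≈ 0.634 kg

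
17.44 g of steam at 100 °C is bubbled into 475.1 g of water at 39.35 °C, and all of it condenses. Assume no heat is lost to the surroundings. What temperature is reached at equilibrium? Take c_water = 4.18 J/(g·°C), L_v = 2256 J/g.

T_f ≈ 60.6 °C

Sum of m c ΔT and latent-heat terms is zero:
steam→water at 100 °C releases m L_v = 17.44·2256 = 39345; condensed water 100 °C→T: 72.9(T − 100); water warms: 475.1·4.18·(T − 39.35) = 1985.9(T − 39.35)
2058.8 T = 39345 + 7289.9 + 78146 = 124780
T ≈ 60.61 °C, under the boiling point, so the assumption holds.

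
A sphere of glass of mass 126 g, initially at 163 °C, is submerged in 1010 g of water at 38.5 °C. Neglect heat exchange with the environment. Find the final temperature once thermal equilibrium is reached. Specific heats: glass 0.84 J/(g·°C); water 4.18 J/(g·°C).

T_f ≈ 41.5 °C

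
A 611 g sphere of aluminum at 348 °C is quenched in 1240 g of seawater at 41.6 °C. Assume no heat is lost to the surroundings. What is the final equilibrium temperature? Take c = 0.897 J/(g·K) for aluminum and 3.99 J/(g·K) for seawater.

T_f ≈ 72.2 °C

T_f = Σ m_i c_i T_i / Σ m_i c_i:
T_f = (548.07×348 + 4947.6×41.6) / (548.07 + 4947.6)
    = 396547 / 5495.7 ≈ 72.16 °C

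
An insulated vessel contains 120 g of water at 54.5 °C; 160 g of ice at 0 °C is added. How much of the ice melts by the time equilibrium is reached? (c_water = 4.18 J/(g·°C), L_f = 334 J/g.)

m_melted ≈ 81.8 g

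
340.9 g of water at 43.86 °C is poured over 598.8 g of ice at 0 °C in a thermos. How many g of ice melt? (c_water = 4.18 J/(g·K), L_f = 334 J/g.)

m_melted ≈ 187 g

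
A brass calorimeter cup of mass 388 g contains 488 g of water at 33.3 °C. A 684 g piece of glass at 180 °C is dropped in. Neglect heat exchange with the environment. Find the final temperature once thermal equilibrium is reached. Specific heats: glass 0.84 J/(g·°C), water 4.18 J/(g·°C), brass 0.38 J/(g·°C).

Let T be the final temperature. ΣQ_i = 0:
684*0.84*(T − 180) + 488*4.18*(T − 33.3) + 388*0.38*(T − 33.3) = 0
574.56(T − 180) + 2039.8(T − 33.3) + 147.44(T − 33.3) = 0
(574.56 + 2039.8 + 147.44) T = 574.56*180 + 2039.8*33.3 + 147.44*33.3
T = 176257 / 2761.8 = 63.8 °C

T_f ≈ 63.8 °C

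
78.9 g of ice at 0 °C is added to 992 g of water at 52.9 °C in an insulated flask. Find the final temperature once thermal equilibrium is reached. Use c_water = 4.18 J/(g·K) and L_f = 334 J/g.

T_f ≈ 43.1 °C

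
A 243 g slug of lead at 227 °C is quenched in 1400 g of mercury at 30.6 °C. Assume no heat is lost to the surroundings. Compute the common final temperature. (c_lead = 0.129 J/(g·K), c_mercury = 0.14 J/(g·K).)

T_f ≈ 57.7 °C

Heat lost by the lead equals heat gained by the mercury:
243·0.129·(227 − T) = 1400·0.14·(T − 30.6)
31.35(227 − T) = 196(T − 30.6)
227.35 T = 13113  ⇒  T ≈ 57.68 °C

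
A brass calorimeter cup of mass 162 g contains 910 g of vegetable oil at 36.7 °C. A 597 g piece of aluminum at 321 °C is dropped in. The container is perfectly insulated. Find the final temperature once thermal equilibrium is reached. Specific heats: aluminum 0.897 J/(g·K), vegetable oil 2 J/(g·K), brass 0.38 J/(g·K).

T_f ≈ 99.7 °C

Heat gained plus heat lost sum to zero:
597*0.897*(T − 321) + 910*2*(T − 36.7) + 162*0.38*(T − 36.7) = 0
2417.1 T = 240952
T = 240952 / 2417.1 = 99.7 °C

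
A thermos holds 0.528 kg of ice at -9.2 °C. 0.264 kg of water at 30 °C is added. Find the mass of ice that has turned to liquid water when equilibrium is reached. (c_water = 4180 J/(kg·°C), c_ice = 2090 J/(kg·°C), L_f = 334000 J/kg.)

m_melted ≈ 0.0687 kg

Water can give up m c ΔT = 0.264×4180×30 = 33106 J before reaching 0 °C.
Of that, 0.528×2090×9.2 = 10152 J goes to bring the ice to 0 °C, leaving 22953 J.
Fully melting the ice requires m_ice L_f = 0.528×334000 = 176352 J.
That's not enough to melt it all — equilibrium is at 0 °C with ice remaining.
Mass melted = 22953/334000 ≈ 0.06872 kg.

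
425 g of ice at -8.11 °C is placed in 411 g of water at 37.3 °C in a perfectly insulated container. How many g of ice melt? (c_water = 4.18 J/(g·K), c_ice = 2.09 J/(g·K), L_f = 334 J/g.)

Heat available from the water dropping to 0 °C: 411×4.18×37.3 = 64081 J.
Of that, 425×2.09×8.11 = 7203.7 J goes to bring the ice to 0 °C, leaving 56877 J.
Fully melting the ice requires m_ice L_f = 425×334 = 141950 J.
56877 J < 141950 J, so only part of the ice melts and the system sits at 0 °C.
Mass melted = 56877/334 ≈ 170.3 g.

m_melted ≈ 170 g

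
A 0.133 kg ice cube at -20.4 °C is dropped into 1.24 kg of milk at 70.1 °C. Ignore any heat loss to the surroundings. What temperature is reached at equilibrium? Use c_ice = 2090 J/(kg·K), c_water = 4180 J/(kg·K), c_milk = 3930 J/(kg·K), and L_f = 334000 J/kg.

T_f ≈ 53.7 °C

Heat gained plus heat lost sum to zero:
warm ice to 0 °C: 0.133×2090×(0 − (-20.4)) = 5670.6
  latent heat to melt: 0.133×334000 = 44422
  meltwater 0→T: 0.133×4180×T = 555.94 T
  milk cools: 1.24×3930×(T − 70.1) = 4873.2(T − 70.1)
5429.1 T = 341611 − 50093 = 291519
T ≈ 53.70 °C. Since T > 0 °C, the all-ice-melts assumption holds.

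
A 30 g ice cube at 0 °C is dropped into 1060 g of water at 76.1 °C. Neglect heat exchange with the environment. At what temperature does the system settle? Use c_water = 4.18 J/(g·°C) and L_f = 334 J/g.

T_f ≈ 71.8 °C

Heat gained plus heat lost sum to zero:
fusion: m_ice L_f = 30×334 = 10020; warm the meltwater: 125.4 T; water: 4430.8(T − 76.1)
4556.2 T = 337184 − 10020 = 327164
T ≈ 71.81 °C (positive, so assuming full melt was valid).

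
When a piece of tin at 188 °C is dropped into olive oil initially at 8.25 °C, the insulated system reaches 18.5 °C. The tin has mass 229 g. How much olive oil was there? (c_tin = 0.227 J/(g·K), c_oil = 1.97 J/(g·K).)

m ≈ 436 g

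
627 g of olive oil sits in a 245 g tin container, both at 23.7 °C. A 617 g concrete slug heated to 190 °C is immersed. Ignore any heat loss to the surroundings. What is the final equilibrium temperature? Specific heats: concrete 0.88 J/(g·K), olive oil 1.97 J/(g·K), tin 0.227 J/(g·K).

Setting the total heat transfer to zero:
617·0.88·(T − 190) + 627·1.97·(T − 23.7) + 245·0.227·(T − 23.7) = 0
542.96(T − 190) + 1235.2(T − 23.7) + 55.62(T − 23.7) = 0
(542.96 + 1235.2 + 55.62) T = 542.96·190 + 1235.2·23.7 + 55.62·23.7
T ≈ 72.94 °C

T_f ≈ 72.9 °C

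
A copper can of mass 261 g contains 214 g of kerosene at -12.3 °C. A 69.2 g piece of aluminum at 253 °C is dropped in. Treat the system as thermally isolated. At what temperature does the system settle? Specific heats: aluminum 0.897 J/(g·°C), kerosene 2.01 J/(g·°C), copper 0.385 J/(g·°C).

T_f ≈ 15.5 °C

Energy conservation, ΣQ = 0:
69.2*0.897*(T − 253) + 214*2.01*(T − (-12.3)) + 261*0.385*(T − (-12.3)) = 0
62.07(T − 253) + 430.14(T − (-12.3)) + 100.48(T − (-12.3)) = 0
592.7 T = 9177.6
T = 9177.6 / 592.7 = 15.5 °C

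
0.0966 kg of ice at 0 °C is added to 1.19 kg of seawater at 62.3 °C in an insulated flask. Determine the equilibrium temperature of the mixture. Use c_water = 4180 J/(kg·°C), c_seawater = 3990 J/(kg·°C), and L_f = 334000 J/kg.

T_f ≈ 51.2 °C

Setting the total heat transfer to zero:
latent heat to melt: 0.0966·334000 = 32264
  warm the meltwater: 403.79 T
  seawater: 4748.1(T − 62.3)
5151.9 T = 295807 − 32264 = 263542
T ≈ 51.15 °C (positive, so assuming full melt was valid).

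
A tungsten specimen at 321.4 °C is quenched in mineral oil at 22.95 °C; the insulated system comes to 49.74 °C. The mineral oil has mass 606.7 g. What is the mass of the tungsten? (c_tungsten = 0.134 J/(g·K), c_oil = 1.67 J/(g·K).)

Heat lost by the tungsten = heat gained by the oil:
m·0.134·(321.4 − 49.74) = 606.7·1.67·(49.74 − 22.95)
36.4 m = 27143  ⇒  m ≈ 745.6 g

m ≈ 746 g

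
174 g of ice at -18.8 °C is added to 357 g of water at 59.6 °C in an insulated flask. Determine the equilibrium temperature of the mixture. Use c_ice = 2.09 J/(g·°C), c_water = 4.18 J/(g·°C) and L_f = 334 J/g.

T_f ≈ 10.8 °C

Energy balance with sensible and latent terms:
ice -18.8→0 °C: 174·2.09·18.8 = 6836.8; latent heat to melt: 174·334 = 58116; warm the meltwater: 727.32 T; water cools: 357·4.18·(T − 59.6) = 1492.3(T − 59.6)
2219.6 T = 88939 − 64953 = 23986
T ≈ 10.81 °C — above 0 °C, consistent with complete melting.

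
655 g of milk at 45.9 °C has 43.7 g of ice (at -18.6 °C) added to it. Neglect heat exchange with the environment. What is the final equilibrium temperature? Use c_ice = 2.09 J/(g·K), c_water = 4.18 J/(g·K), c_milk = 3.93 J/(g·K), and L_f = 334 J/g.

Let T be the final temperature. ΣQ_i = 0:
ice -18.6→0 °C: 43.7×2.09×18.6 = 1698.8; latent heat to melt: 43.7×334 = 14596; warm the meltwater: 182.67 T; milk: 2574.2(T − 45.9)
2756.8 T = 118153 − 16295 = 101859
T ≈ 36.95 °C. Since T > 0 °C, the all-ice-melts assumption holds.

T_f ≈ 36.9 °C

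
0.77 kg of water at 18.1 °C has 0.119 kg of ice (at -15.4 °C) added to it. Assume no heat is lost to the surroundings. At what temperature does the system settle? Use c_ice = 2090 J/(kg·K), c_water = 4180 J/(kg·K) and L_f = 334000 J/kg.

T_f ≈ 4.0 °C

Energy balance with sensible and latent terms:
warm ice to 0 °C: 0.119·2090·(0 − (-15.4)) = 3830.1
  latent heat to melt: 0.119·334000 = 39746
  warm the meltwater: 497.42 T
  water: 3218.6(T − 18.1)
3716 T = 58257 − 43576 = 14681
T ≈ 3.95 °C. Since T > 0 °C, the all-ice-melts assumption holds.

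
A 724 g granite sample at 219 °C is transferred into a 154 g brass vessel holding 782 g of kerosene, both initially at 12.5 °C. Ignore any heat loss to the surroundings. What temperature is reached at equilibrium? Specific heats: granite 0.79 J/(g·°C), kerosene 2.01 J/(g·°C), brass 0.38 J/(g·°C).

T_f is the heat-capacity-weighted average of the initial temperatures:
T_f = (571.96×219 + 1571.8×12.5 + 58.52×12.5) / (571.96 + 1571.8 + 58.52)
    = 145638 / 2202.3 ≈ 66.13 °C

T_f ≈ 66.1 °C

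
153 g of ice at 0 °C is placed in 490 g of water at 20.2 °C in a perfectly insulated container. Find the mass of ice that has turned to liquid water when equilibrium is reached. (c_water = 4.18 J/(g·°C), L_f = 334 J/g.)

m_melted ≈ 124 g

Cooling the water to 0 °C releases 490·4.18·20.2 = 41374 J.
Melting all 153 g of ice would need 153·334 = 51102 J.
Since 41374 < 51102 J, not all the ice melts; equilibrium is at 0 °C.
Mass melted = 41374/334 ≈ 123.9 g.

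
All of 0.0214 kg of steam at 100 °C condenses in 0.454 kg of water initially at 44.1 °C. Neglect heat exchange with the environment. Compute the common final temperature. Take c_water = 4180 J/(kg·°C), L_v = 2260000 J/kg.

T_f ≈ 71.0 °C

Let T be the final temperature. ΣQ_i = 0:
condense steam: −0.0214·2260000 = −48364; condensed water 100 °C→T: 89.45(T − 100); original water: 1897.7(T − 44.1)
1987.2 T = 48364 + 8945.2 + 83689 = 140999
T ≈ 70.95 °C (< 100 °C, so full condensation is consistent).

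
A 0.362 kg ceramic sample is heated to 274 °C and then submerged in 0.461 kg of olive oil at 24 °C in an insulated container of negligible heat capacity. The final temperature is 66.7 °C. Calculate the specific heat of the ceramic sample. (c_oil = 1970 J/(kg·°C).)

Energy conservation, ΣQ = 0:
0.362·c·(66.7 − 274) + 0.461·1970·(66.7 − 24) = 0
-75.04 c = -38779
c = -38779/-75.04 ≈ 516.8 J/(kg·°C)

c ≈ 517 J/(kg·°C)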